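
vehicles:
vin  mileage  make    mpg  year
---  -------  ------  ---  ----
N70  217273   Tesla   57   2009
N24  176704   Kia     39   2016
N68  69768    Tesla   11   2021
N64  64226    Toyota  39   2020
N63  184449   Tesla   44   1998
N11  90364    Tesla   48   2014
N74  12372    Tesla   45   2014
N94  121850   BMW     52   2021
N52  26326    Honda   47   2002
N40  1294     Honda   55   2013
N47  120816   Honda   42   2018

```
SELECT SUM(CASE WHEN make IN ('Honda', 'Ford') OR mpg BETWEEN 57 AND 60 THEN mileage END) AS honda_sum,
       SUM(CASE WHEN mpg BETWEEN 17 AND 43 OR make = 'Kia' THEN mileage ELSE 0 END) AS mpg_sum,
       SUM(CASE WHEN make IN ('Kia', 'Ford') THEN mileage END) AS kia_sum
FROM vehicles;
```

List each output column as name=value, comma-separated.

honda_sum=365709, mpg_sum=361746, kia_sum=176704

[honda_sum: make IN ('Honda', 'Ford') OR mpg BETWEEN 57 AND 60]
vin=N70: ✓ → 217273
vin=N24: ✗
vin=N68: ✗
vin=N64: ✗
vin=N63: ✗
vin=N11: ✗
vin=N74: ✗
vin=N94: ✗
vin=N52: ✓ → 26326
vin=N40: ✓ → 1294
vin=N47: ✓ → 120816
honda_sum = 217273 + 26326 + 1294 + 120816 = 365709
—
[mpg_sum: mpg BETWEEN 17 AND 43 OR make = 'Kia']
vin=N70: ✗
vin=N24: ✓ → 176704
vin=N68: ✗
vin=N64: ✓ → 64226
vin=N63: ✗
vin=N11: ✗
vin=N74: ✗
vin=N94: ✗
vin=N52: ✗
vin=N40: ✗
vin=N47: ✓ → 120816
mpg_sum = 176704 + 64226 + 120816 = 361746
—
[kia_sum: make IN ('Kia', 'Ford')]
vin=N70: ✗
vin=N24: ✓ → 176704
vin=N68: ✗
vin=N64: ✗
vin=N63: ✗
vin=N11: ✗
vin=N74: ✗
vin=N94: ✗
vin=N52: ✗
vin=N40: ✗
vin=N47: ✗
kia_sum = 176704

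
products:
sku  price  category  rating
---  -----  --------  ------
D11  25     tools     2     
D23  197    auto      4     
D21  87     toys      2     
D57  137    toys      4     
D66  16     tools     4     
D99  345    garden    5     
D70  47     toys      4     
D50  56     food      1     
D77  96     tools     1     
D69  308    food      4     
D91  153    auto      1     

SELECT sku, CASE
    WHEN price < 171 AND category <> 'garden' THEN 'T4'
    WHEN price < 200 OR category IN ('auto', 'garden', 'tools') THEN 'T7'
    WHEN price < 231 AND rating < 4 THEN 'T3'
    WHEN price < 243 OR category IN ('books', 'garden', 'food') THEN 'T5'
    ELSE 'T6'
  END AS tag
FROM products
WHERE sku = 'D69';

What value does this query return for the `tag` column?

sku = D69: price=308, category=food, rating=4.
price < 171 AND category <> 'garden' → false
price < 200 OR category IN ('auto', 'garden', 'tools') → false
price < 231 AND rating < 4 → false
price < 243 OR category IN ('books', 'garden', 'food') → true → T5

T5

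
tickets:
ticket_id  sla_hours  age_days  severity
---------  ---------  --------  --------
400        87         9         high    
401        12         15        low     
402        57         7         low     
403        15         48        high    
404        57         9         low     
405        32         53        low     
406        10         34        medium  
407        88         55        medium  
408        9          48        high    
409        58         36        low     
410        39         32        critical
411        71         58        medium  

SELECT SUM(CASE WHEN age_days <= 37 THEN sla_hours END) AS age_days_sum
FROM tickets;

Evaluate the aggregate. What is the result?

320

ticket_id=400: ✓ → 87
ticket_id=401: ✓ → 12
ticket_id=402: ✓ → 57
ticket_id=403: ✗
ticket_id=404: ✓ → 57
ticket_id=405: ✗
ticket_id=406: ✓ → 10
ticket_id=407: ✗
ticket_id=408: ✗
ticket_id=409: ✓ → 58
ticket_id=410: ✓ → 39
ticket_id=411: ✗
age_days_sum = 87 + 12 + 57 + 57 + 10 + 58 + 39 = 320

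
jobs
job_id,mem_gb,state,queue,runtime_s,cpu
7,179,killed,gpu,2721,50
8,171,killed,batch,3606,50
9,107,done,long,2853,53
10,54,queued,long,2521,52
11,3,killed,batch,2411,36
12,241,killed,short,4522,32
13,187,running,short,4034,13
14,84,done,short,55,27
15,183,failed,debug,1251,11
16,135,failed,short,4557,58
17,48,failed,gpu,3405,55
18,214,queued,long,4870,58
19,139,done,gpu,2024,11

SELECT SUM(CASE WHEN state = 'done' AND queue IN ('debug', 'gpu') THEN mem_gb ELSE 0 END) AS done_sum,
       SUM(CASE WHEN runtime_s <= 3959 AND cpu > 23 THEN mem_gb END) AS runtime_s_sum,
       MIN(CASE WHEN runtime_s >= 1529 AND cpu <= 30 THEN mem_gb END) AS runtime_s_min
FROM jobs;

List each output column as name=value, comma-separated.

[done_sum: state = 'done' AND queue IN ('debug', 'gpu')]
job_id=7: ✗
job_id=8: ✗
job_id=9: ✗
job_id=10: ✗
job_id=11: ✗
job_id=12: ✗
job_id=13: ✗
job_id=14: ✗
job_id=15: ✗
job_id=16: ✗
job_id=17: ✗
job_id=18: ✗
job_id=19: ✓ → 139
done_sum = 139
—
[runtime_s_sum: runtime_s <= 3959 AND cpu > 23]
job_id=7: ✓ → 179
job_id=8: ✓ → 171
job_id=9: ✓ → 107
job_id=10: ✓ → 54
job_id=11: ✓ → 3
job_id=12: ✗
job_id=13: ✗
job_id=14: ✓ → 84
job_id=15: ✗
job_id=16: ✗
job_id=17: ✓ → 48
job_id=18: ✗
job_id=19: ✗
runtime_s_sum = 179 + 171 + 107 + 54 + 3 + 84 + 48 = 646
—
[runtime_s_min: runtime_s >= 1529 AND cpu <= 30]
job_id=7: ✗
job_id=8: ✗
job_id=9: ✗
job_id=10: ✗
job_id=11: ✗
job_id=12: ✗
job_id=13: ✓ → 187
job_id=14: ✗
job_id=15: ✗
job_id=16: ✗
job_id=17: ✗
job_id=18: ✗
job_id=19: ✓ → 139
runtime_s_min = MIN(187, 139) = 139

done_sum=139, runtime_s_sum=646, runtime_s_min=139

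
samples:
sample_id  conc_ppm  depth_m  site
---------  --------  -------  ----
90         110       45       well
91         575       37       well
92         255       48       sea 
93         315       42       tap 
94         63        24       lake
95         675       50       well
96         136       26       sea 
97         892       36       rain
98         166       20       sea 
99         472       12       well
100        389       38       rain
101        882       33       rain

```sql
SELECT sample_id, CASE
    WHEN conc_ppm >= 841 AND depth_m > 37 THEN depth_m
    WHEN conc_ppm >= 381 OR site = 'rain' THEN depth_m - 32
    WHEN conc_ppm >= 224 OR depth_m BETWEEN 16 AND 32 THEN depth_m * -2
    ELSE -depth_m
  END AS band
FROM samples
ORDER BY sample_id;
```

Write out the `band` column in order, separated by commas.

sample_id=90: ELSE → -45
sample_id=91: conc_ppm >= 381 OR site = 'rain' → 5
sample_id=92: conc_ppm >= 224 OR depth_m BETWEEN 16 AND 32 → -96
sample_id=93: conc_ppm >= 224 OR depth_m BETWEEN 16 AND 32 → -84
sample_id=94: conc_ppm >= 224 OR depth_m BETWEEN 16 AND 32 → -48
sample_id=95: conc_ppm >= 381 OR site = 'rain' → 18
sample_id=96: conc_ppm >= 224 OR depth_m BETWEEN 16 AND 32 → -52
sample_id=97: conc_ppm >= 381 OR site = 'rain' → 4
sample_id=98: conc_ppm >= 224 OR depth_m BETWEEN 16 AND 32 → -40
sample_id=99: conc_ppm >= 381 OR site = 'rain' → -20
sample_id=100: conc_ppm >= 381 OR site = 'rain' → 6
sample_id=101: conc_ppm >= 381 OR site = 'rain' → 1

-45, 5, -96, -84, -48, 18, -52, 4, -40, -20, 6, 1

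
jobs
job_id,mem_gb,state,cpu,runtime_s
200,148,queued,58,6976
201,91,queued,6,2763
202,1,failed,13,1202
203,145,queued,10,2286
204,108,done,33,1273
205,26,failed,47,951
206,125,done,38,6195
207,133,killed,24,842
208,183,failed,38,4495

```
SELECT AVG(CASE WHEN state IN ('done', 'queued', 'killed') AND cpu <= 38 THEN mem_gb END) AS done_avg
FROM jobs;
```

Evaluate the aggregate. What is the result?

job_id=200: ✗
job_id=201: ✓ → 91
job_id=202: ✗
job_id=203: ✓ → 145
job_id=204: ✓ → 108
job_id=205: ✗
job_id=206: ✓ → 125
job_id=207: ✓ → 133
job_id=208: ✗
done_avg = (91 + 145 + 108 + 125 + 133) / 5 = 120.4

120.4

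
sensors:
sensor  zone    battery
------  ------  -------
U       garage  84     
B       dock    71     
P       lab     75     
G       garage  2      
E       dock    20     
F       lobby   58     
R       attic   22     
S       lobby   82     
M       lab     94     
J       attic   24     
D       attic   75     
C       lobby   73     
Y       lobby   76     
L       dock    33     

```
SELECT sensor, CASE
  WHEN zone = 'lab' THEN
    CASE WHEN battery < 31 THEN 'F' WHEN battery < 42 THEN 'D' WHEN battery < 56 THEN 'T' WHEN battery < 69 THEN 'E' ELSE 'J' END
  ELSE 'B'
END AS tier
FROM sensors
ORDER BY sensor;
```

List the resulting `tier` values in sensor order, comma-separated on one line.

sensor=B: zone='dock' → outer ELSE → B
sensor=C: zone='lobby' → outer ELSE → B
sensor=D: zone='attic' → outer ELSE → B
sensor=E: zone='dock' → outer ELSE → B
sensor=F: zone='lobby' → outer ELSE → B
sensor=G: zone='garage' → outer ELSE → B
sensor=J: zone='attic' → outer ELSE → B
sensor=L: zone='dock' → outer ELSE → B
sensor=M: zone='lab' → inner[ELSE] → J
sensor=P: zone='lab' → inner[ELSE] → J
sensor=R: zone='attic' → outer ELSE → B
sensor=S: zone='lobby' → outer ELSE → B
sensor=U: zone='garage' → outer ELSE → B
sensor=Y: zone='lobby' → outer ELSE → B

B, B, B, B, B, B, B, B, J, J, B, B, B, B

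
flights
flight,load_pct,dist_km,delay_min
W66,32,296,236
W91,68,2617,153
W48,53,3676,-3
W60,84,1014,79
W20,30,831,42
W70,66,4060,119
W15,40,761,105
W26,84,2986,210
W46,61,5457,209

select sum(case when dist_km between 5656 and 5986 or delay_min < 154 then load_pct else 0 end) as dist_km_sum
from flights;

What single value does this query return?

341

flight=W66: ✗
flight=W91: ✓ → 68
flight=W48: ✓ → 53
flight=W60: ✓ → 84
flight=W20: ✓ → 30
flight=W70: ✓ → 66
flight=W15: ✓ → 40
flight=W26: ✗
flight=W46: ✗
dist_km_sum = 68 + 53 + 84 + 30 + 66 + 40 = 341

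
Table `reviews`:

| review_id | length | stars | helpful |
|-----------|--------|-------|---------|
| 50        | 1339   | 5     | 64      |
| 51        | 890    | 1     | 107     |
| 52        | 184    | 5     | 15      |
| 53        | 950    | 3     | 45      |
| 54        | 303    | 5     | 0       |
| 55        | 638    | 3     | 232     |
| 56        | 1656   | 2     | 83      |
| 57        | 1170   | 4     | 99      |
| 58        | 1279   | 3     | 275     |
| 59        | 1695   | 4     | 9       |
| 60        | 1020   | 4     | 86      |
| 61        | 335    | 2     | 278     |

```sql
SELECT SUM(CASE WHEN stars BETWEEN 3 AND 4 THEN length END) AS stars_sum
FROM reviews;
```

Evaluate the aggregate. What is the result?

6752

review_id=50: ✗
review_id=51: ✗
review_id=52: ✗
review_id=53: ✓ → 950
review_id=54: ✗
review_id=55: ✓ → 638
review_id=56: ✗
review_id=57: ✓ → 1170
review_id=58: ✓ → 1279
review_id=59: ✓ → 1695
review_id=60: ✓ → 1020
review_id=61: ✗
stars_sum = 950 + 638 + 1170 + 1279 + 1695 + 1020 = 6752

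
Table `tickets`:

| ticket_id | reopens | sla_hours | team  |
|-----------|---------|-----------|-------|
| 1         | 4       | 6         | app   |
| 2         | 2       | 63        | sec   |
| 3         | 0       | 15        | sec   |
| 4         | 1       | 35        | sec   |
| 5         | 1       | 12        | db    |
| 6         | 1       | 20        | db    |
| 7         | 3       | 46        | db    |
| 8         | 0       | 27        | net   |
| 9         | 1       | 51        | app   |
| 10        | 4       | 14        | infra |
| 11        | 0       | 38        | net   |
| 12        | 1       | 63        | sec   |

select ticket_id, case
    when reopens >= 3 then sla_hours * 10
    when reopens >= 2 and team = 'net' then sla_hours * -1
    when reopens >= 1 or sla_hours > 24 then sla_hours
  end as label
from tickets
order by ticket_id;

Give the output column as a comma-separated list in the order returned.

ticket_id=1: reopens >= 3 → 60
ticket_id=2: reopens >= 1 or sla_hours > 24 → 63
ticket_id=3: (no match → NULL) → NULL
ticket_id=4: reopens >= 1 or sla_hours > 24 → 35
ticket_id=5: reopens >= 1 or sla_hours > 24 → 12
ticket_id=6: reopens >= 1 or sla_hours > 24 → 20
ticket_id=7: reopens >= 3 → 460
ticket_id=8: reopens >= 1 or sla_hours > 24 → 27
ticket_id=9: reopens >= 1 or sla_hours > 24 → 51
ticket_id=10: reopens >= 3 → 140
ticket_id=11: reopens >= 1 or sla_hours > 24 → 38
ticket_id=12: reopens >= 1 or sla_hours > 24 → 63

60, 63, NULL, 35, 12, 20, 460, 27, 51, 140, 38, 63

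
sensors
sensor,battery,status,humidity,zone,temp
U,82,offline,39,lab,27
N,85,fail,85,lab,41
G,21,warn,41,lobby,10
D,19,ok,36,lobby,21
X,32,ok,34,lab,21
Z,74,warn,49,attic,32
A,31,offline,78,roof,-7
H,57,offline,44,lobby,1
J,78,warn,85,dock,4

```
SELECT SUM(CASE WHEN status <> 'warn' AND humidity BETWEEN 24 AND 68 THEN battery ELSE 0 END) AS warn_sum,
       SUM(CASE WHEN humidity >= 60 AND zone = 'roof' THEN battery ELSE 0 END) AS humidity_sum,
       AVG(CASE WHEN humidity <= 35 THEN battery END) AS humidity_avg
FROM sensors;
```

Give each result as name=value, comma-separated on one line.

warn_sum=190, humidity_sum=31, humidity_avg=32

[warn_sum: status <> 'warn' AND humidity BETWEEN 24 AND 68]
sensor=U: ✓ → 82
sensor=N: ✗
sensor=G: ✗
sensor=D: ✓ → 19
sensor=X: ✓ → 32
sensor=Z: ✗
sensor=A: ✗
sensor=H: ✓ → 57
sensor=J: ✗
warn_sum = 82 + 19 + 32 + 57 = 190
—
[humidity_sum: humidity >= 60 AND zone = 'roof']
sensor=U: ✗
sensor=N: ✗
sensor=G: ✗
sensor=D: ✗
sensor=X: ✗
sensor=Z: ✗
sensor=A: ✓ → 31
sensor=H: ✗
sensor=J: ✗
humidity_sum = 31
—
[humidity_avg: humidity <= 35]
sensor=U: ✗
sensor=N: ✗
sensor=G: ✗
sensor=D: ✗
sensor=X: ✓ → 32
sensor=Z: ✗
sensor=A: ✗
sensor=H: ✗
sensor=J: ✗
humidity_avg = 32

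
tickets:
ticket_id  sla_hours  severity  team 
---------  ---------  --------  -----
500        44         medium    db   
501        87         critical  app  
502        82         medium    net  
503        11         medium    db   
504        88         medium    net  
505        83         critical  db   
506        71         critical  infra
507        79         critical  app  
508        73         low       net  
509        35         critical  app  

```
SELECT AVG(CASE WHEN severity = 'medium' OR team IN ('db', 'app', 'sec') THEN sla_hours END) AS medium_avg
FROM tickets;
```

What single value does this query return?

ticket_id=500: ✓ → 44
ticket_id=501: ✓ → 87
ticket_id=502: ✓ → 82
ticket_id=503: ✓ → 11
ticket_id=504: ✓ → 88
ticket_id=505: ✓ → 83
ticket_id=506: ✗
ticket_id=507: ✓ → 79
ticket_id=508: ✗
ticket_id=509: ✓ → 35
medium_avg = (44 + 87 + 82 + 11 + 88 + 83 + 79 + 35) / 8 = 63.625

63.625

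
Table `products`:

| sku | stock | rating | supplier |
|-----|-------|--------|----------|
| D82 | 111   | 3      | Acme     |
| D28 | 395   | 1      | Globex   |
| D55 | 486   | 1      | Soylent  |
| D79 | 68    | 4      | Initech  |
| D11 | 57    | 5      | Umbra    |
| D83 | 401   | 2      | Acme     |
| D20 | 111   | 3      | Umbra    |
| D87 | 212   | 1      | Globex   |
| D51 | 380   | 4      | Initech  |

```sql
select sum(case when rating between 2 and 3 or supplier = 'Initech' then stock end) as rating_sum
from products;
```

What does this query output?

sku=D82: ✓ → 111
sku=D28: ✗
sku=D55: ✗
sku=D79: ✓ → 68
sku=D11: ✗
sku=D83: ✓ → 401
sku=D20: ✓ → 111
sku=D87: ✗
sku=D51: ✓ → 380
rating_sum = 111 + 68 + 401 + 111 + 380 = 1071

1071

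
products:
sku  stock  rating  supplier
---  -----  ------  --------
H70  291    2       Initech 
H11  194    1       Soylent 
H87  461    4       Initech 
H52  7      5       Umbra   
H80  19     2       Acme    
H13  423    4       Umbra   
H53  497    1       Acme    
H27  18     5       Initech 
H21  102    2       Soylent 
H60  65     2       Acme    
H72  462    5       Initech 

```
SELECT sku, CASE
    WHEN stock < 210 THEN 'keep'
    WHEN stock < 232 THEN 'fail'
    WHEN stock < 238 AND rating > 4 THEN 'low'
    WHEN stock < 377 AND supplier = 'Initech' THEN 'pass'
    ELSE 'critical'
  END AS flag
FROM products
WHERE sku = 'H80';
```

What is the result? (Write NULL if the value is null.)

keep

sku = H80: stock=19, rating=2, supplier=Acme.
stock < 210 → true → keep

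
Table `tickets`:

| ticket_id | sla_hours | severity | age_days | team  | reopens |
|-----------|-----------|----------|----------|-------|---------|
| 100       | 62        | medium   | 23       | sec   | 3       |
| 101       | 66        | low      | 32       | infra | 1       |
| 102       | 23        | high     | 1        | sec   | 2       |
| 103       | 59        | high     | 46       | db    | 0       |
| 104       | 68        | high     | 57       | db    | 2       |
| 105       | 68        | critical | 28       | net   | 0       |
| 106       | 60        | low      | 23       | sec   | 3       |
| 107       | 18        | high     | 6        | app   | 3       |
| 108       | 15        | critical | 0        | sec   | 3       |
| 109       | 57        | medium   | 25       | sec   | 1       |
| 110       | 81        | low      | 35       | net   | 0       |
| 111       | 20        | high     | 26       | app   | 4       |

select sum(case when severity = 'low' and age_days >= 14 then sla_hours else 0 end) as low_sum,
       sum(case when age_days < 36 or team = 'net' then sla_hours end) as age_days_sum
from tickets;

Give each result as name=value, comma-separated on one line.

low_sum=207, age_days_sum=470

[low_sum: severity = 'low' and age_days >= 14]
ticket_id=100: ✗
ticket_id=101: ✓ → 66
ticket_id=102: ✗
ticket_id=103: ✗
ticket_id=104: ✗
ticket_id=105: ✗
ticket_id=106: ✓ → 60
ticket_id=107: ✗
ticket_id=108: ✗
ticket_id=109: ✗
ticket_id=110: ✓ → 81
ticket_id=111: ✗
low_sum = 66 + 60 + 81 = 207
—
[age_days_sum: age_days < 36 or team = 'net']
ticket_id=100: ✓ → 62
ticket_id=101: ✓ → 66
ticket_id=102: ✓ → 23
ticket_id=103: ✗
ticket_id=104: ✗
ticket_id=105: ✓ → 68
ticket_id=106: ✓ → 60
ticket_id=107: ✓ → 18
ticket_id=108: ✓ → 15
ticket_id=109: ✓ → 57
ticket_id=110: ✓ → 81
ticket_id=111: ✓ → 20
age_days_sum = 62 + 66 + 23 + 68 + 60 + 18 + 15 + 57 + 81 + 20 = 470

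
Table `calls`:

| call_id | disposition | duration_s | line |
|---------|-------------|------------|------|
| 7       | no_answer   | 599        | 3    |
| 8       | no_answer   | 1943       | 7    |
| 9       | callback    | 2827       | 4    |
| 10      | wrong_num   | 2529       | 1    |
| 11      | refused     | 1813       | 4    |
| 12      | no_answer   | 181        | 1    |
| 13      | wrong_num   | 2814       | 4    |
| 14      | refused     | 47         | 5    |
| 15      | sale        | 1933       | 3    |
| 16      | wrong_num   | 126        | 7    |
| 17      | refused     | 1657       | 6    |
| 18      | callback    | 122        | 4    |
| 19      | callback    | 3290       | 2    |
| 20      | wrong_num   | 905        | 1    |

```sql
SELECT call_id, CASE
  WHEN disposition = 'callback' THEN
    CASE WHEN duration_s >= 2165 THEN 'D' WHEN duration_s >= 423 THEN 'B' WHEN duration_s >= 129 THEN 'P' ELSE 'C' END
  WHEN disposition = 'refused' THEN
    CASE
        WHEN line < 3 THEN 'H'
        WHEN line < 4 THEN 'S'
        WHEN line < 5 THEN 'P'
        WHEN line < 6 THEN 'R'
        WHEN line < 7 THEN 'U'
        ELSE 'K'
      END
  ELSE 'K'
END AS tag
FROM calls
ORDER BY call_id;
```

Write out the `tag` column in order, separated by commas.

K, K, D, K, P, K, K, R, K, K, U, C, D, K

call_id=7: disposition='no_answer' → outer ELSE → K
call_id=8: disposition='no_answer' → outer ELSE → K
call_id=9: disposition='callback' → inner[duration_s >= 2165] → D
call_id=10: disposition='wrong_num' → outer ELSE → K
call_id=11: disposition='refused' → inner[line < 5] → P
call_id=12: disposition='no_answer' → outer ELSE → K
call_id=13: disposition='wrong_num' → outer ELSE → K
call_id=14: disposition='refused' → inner[line < 6] → R
call_id=15: disposition='sale' → outer ELSE → K
call_id=16: disposition='wrong_num' → outer ELSE → K
call_id=17: disposition='refused' → inner[line < 7] → U
call_id=18: disposition='callback' → inner[ELSE] → C
call_id=19: disposition='callback' → inner[duration_s >= 2165] → D
call_id=20: disposition='wrong_num' → outer ELSE → K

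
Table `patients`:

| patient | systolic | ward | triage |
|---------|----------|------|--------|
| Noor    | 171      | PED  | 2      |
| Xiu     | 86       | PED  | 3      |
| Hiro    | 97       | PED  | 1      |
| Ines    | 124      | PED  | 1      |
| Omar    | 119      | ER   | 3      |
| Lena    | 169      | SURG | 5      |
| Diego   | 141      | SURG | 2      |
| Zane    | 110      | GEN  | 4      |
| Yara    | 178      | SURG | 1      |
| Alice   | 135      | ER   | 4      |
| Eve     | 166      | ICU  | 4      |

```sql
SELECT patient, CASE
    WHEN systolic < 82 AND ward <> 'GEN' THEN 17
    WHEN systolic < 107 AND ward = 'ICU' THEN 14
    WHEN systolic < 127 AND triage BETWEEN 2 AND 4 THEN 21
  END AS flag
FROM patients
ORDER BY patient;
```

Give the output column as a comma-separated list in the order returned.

NULL, NULL, NULL, NULL, NULL, NULL, NULL, 21, 21, NULL, 21

patient=Alice: (no match → NULL) → NULL
patient=Diego: (no match → NULL) → NULL
patient=Eve: (no match → NULL) → NULL
patient=Hiro: (no match → NULL) → NULL
patient=Ines: (no match → NULL) → NULL
patient=Lena: (no match → NULL) → NULL
patient=Noor: (no match → NULL) → NULL
patient=Omar: systolic < 127 AND triage BETWEEN 2 AND 4 → 21
patient=Xiu: systolic < 127 AND triage BETWEEN 2 AND 4 → 21
patient=Yara: (no match → NULL) → NULL
patient=Zane: systolic < 127 AND triage BETWEEN 2 AND 4 → 21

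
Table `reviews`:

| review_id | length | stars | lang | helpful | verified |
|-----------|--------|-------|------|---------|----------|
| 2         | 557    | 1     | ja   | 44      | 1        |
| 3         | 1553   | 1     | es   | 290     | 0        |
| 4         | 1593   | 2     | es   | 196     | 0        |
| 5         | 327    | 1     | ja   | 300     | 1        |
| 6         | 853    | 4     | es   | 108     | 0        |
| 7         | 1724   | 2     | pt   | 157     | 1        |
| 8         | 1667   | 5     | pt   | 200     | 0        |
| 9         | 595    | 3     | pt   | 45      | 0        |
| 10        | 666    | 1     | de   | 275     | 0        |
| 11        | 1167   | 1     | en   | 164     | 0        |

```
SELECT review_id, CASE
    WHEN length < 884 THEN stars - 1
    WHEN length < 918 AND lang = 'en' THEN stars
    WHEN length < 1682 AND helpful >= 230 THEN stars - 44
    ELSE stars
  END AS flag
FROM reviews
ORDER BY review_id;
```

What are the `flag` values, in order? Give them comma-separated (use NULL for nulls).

0, -43, 2, 0, 3, 2, 5, 2, 0, 1

review_id=2: length < 884 → 0
review_id=3: length < 1682 AND helpful >= 230 → -43
review_id=4: ELSE → 2
review_id=5: length < 884 → 0
review_id=6: length < 884 → 3
review_id=7: ELSE → 2
review_id=8: ELSE → 5
review_id=9: length < 884 → 2
review_id=10: length < 884 → 0
review_id=11: ELSE → 1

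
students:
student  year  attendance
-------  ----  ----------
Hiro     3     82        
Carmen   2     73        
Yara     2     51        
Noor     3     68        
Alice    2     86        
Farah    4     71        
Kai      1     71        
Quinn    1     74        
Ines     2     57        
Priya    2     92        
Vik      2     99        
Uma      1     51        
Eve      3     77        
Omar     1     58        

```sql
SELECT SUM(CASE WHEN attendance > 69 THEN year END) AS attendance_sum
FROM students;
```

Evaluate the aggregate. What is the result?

20

student=Hiro: ✓ → 3
student=Carmen: ✓ → 2
student=Yara: ✗
student=Noor: ✗
student=Alice: ✓ → 2
student=Farah: ✓ → 4
student=Kai: ✓ → 1
student=Quinn: ✓ → 1
student=Ines: ✗
student=Priya: ✓ → 2
student=Vik: ✓ → 2
student=Uma: ✗
student=Eve: ✓ → 3
student=Omar: ✗
attendance_sum = 3 + 2 + 2 + 4 + 1 + 1 + 2 + 2 + 3 = 20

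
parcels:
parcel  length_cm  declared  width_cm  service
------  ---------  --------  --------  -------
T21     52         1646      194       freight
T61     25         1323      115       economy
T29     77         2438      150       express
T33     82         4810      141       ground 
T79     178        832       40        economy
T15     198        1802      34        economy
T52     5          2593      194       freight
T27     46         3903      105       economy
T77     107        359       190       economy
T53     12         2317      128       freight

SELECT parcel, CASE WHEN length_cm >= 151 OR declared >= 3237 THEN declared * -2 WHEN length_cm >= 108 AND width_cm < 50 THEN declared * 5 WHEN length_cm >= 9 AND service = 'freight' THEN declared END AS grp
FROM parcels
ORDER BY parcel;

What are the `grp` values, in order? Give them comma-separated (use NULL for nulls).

-3604, 1646, -7806, NULL, -9620, NULL, 2317, NULL, NULL, -1664

parcel=T15: length_cm >= 151 OR declared >= 3237 → -3604
parcel=T21: length_cm >= 9 AND service = 'freight' → 1646
parcel=T27: length_cm >= 151 OR declared >= 3237 → -7806
parcel=T29: (no match → NULL) → NULL
parcel=T33: length_cm >= 151 OR declared >= 3237 → -9620
parcel=T52: (no match → NULL) → NULL
parcel=T53: length_cm >= 9 AND service = 'freight' → 2317
parcel=T61: (no match → NULL) → NULL
parcel=T77: (no match → NULL) → NULL
parcel=T79: length_cm >= 151 OR declared >= 3237 → -1664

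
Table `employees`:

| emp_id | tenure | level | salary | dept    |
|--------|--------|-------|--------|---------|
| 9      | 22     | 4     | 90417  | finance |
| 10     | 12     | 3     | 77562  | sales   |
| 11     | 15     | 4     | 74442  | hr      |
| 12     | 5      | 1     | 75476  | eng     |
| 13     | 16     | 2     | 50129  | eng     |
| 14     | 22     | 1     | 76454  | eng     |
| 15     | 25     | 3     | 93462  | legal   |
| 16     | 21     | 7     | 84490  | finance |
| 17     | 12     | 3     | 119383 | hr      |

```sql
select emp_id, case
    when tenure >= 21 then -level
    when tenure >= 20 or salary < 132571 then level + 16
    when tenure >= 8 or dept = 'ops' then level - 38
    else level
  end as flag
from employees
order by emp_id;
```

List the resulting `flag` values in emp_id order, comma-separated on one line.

emp_id=9: tenure >= 21 → -4
emp_id=10: tenure >= 20 or salary < 132571 → 19
emp_id=11: tenure >= 20 or salary < 132571 → 20
emp_id=12: tenure >= 20 or salary < 132571 → 17
emp_id=13: tenure >= 20 or salary < 132571 → 18
emp_id=14: tenure >= 21 → -1
emp_id=15: tenure >= 21 → -3
emp_id=16: tenure >= 21 → -7
emp_id=17: tenure >= 20 or salary < 132571 → 19

-4, 19, 20, 17, 18, -1, -3, -7, 19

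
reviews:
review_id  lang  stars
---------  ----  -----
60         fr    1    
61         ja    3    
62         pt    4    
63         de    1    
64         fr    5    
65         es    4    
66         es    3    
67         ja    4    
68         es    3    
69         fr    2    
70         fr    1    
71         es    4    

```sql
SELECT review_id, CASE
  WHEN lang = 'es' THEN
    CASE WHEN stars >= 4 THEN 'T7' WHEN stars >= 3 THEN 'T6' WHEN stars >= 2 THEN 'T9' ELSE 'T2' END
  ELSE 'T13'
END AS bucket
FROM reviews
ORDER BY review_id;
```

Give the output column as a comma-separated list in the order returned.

T13, T13, T13, T13, T13, T7, T6, T13, T6, T13, T13, T7

review_id=60: lang='fr' → outer ELSE → T13
review_id=61: lang='ja' → outer ELSE → T13
review_id=62: lang='pt' → outer ELSE → T13
review_id=63: lang='de' → outer ELSE → T13
review_id=64: lang='fr' → outer ELSE → T13
review_id=65: lang='es' → inner[stars >= 4] → T7
review_id=66: lang='es' → inner[stars >= 3] → T6
review_id=67: lang='ja' → outer ELSE → T13
review_id=68: lang='es' → inner[stars >= 3] → T6
review_id=69: lang='fr' → outer ELSE → T13
review_id=70: lang='fr' → outer ELSE → T13
review_id=71: lang='es' → inner[stars >= 4] → T7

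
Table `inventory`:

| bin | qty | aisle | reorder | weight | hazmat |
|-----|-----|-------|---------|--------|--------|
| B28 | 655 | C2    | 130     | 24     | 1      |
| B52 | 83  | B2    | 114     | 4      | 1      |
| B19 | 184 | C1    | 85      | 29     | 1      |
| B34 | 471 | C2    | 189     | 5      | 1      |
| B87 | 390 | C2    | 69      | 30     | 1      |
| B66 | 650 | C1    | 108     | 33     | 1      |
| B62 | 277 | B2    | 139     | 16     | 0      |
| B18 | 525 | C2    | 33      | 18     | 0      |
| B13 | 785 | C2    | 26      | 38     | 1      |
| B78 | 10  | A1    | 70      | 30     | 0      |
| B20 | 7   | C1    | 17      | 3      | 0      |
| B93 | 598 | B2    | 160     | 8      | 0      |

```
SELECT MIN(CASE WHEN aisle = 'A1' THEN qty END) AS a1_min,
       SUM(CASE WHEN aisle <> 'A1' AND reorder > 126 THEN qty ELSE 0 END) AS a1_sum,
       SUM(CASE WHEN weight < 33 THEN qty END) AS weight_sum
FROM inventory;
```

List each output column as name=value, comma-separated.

[a1_min: aisle = 'A1']
bin=B28: ✗
bin=B52: ✗
bin=B19: ✗
bin=B34: ✗
bin=B87: ✗
bin=B66: ✗
bin=B62: ✗
bin=B18: ✗
bin=B13: ✗
bin=B78: ✓ → 10
bin=B20: ✗
bin=B93: ✗
a1_min = MIN(10) = 10
—
[a1_sum: aisle <> 'A1' AND reorder > 126]
bin=B28: ✓ → 655
bin=B52: ✗
bin=B19: ✗
bin=B34: ✓ → 471
bin=B87: ✗
bin=B66: ✗
bin=B62: ✓ → 277
bin=B18: ✗
bin=B13: ✗
bin=B78: ✗
bin=B20: ✗
bin=B93: ✓ → 598
a1_sum = 655 + 471 + 277 + 598 = 2001
—
[weight_sum: weight < 33]
bin=B28: ✓ → 655
bin=B52: ✓ → 83
bin=B19: ✓ → 184
bin=B34: ✓ → 471
bin=B87: ✓ → 390
bin=B66: ✗
bin=B62: ✓ → 277
bin=B18: ✓ → 525
bin=B13: ✗
bin=B78: ✓ → 10
bin=B20: ✓ → 7
bin=B93: ✓ → 598
weight_sum = 655 + 83 + 184 + 471 + 390 + 277 + 525 + 10 + 7 + 598 = 3200

a1_min=10, a1_sum=2001, weight_sum=3200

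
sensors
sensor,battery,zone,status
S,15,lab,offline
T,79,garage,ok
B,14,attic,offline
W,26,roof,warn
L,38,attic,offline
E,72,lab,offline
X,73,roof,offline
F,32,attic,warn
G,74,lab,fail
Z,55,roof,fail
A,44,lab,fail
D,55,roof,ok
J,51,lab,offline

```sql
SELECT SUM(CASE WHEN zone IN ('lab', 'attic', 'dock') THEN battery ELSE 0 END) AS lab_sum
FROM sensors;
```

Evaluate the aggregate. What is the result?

340

sensor=S: ✓ → 15
sensor=T: ✗
sensor=B: ✓ → 14
sensor=W: ✗
sensor=L: ✓ → 38
sensor=E: ✓ → 72
sensor=X: ✗
sensor=F: ✓ → 32
sensor=G: ✓ → 74
sensor=Z: ✗
sensor=A: ✓ → 44
sensor=D: ✗
sensor=J: ✓ → 51
lab_sum = 15 + 14 + 38 + 72 + 32 + 74 + 44 + 51 = 340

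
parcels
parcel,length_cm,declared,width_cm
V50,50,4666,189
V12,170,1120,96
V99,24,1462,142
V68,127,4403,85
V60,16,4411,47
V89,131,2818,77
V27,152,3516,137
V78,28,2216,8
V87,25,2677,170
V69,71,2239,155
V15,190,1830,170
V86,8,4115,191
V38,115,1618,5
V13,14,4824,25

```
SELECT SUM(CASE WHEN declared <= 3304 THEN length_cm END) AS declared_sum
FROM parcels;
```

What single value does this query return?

754

parcel=V50: ✗
parcel=V12: ✓ → 170
parcel=V99: ✓ → 24
parcel=V68: ✗
parcel=V60: ✗
parcel=V89: ✓ → 131
parcel=V27: ✗
parcel=V78: ✓ → 28
parcel=V87: ✓ → 25
parcel=V69: ✓ → 71
parcel=V15: ✓ → 190
parcel=V86: ✗
parcel=V38: ✓ → 115
parcel=V13: ✗
declared_sum = 170 + 24 + 131 + 28 + 25 + 71 + 190 + 115 = 754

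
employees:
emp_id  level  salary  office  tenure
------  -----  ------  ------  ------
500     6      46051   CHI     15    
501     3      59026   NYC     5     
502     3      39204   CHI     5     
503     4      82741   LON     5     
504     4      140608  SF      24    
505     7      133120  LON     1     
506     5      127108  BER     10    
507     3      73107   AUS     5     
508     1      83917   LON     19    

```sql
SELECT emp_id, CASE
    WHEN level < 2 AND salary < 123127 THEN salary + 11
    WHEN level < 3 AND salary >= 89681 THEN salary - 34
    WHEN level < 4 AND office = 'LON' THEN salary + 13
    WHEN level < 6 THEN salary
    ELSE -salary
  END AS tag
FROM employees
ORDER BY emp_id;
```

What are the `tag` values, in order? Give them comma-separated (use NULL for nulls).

emp_id=500: ELSE → -46051
emp_id=501: level < 6 → 59026
emp_id=502: level < 6 → 39204
emp_id=503: level < 6 → 82741
emp_id=504: level < 6 → 140608
emp_id=505: ELSE → -133120
emp_id=506: level < 6 → 127108
emp_id=507: level < 6 → 73107
emp_id=508: level < 2 AND salary < 123127 → 83928

-46051, 59026, 39204, 82741, 140608, -133120, 127108, 73107, 83928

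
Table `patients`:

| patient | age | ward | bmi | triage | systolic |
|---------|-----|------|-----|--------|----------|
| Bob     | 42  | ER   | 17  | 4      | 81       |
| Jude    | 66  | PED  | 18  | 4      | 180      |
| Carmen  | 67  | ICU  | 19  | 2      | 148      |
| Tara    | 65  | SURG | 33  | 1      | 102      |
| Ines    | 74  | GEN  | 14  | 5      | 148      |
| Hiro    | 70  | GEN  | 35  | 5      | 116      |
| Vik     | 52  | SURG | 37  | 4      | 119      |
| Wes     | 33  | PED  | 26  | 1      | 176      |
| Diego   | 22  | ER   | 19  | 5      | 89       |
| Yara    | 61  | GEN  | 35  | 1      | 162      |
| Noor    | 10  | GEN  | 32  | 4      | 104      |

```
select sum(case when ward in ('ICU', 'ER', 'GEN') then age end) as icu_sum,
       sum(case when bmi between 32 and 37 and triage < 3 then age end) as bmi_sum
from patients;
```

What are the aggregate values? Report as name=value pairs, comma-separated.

[icu_sum: ward in ('ICU', 'ER', 'GEN')]
patient=Bob: ✓ → 42
patient=Jude: ✗
patient=Carmen: ✓ → 67
patient=Tara: ✗
patient=Ines: ✓ → 74
patient=Hiro: ✓ → 70
patient=Vik: ✗
patient=Wes: ✗
patient=Diego: ✓ → 22
patient=Yara: ✓ → 61
patient=Noor: ✓ → 10
icu_sum = 42 + 67 + 74 + 70 + 22 + 61 + 10 = 346
—
[bmi_sum: bmi between 32 and 37 and triage < 3]
patient=Bob: ✗
patient=Jude: ✗
patient=Carmen: ✗
patient=Tara: ✓ → 65
patient=Ines: ✗
patient=Hiro: ✗
patient=Vik: ✗
patient=Wes: ✗
patient=Diego: ✗
patient=Yara: ✓ → 61
patient=Noor: ✗
bmi_sum = 65 + 61 = 126

icu_sum=346, bmi_sum=126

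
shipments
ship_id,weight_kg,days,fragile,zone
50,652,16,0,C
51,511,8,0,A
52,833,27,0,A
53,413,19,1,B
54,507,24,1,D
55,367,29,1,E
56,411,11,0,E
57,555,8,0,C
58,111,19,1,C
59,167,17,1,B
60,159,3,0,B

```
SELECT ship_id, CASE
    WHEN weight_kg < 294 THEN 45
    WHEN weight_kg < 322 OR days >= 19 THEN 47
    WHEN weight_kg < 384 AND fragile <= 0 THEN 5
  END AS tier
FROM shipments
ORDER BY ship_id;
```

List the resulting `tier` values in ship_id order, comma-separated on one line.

NULL, NULL, 47, 47, 47, 47, NULL, NULL, 45, 45, 45

ship_id=50: (no match → NULL) → NULL
ship_id=51: (no match → NULL) → NULL
ship_id=52: weight_kg < 322 OR days >= 19 → 47
ship_id=53: weight_kg < 322 OR days >= 19 → 47
ship_id=54: weight_kg < 322 OR days >= 19 → 47
ship_id=55: weight_kg < 322 OR days >= 19 → 47
ship_id=56: (no match → NULL) → NULL
ship_id=57: (no match → NULL) → NULL
ship_id=58: weight_kg < 294 → 45
ship_id=59: weight_kg < 294 → 45
ship_id=60: weight_kg < 294 → 45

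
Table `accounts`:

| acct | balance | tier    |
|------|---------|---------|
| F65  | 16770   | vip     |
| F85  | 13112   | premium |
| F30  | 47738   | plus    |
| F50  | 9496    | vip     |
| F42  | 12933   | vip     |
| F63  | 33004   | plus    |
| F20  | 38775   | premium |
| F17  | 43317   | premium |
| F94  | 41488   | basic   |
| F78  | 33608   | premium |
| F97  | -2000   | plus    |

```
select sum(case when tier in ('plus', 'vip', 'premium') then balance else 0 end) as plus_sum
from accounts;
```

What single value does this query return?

acct=F65: ✓ → 16770
acct=F85: ✓ → 13112
acct=F30: ✓ → 47738
acct=F50: ✓ → 9496
acct=F42: ✓ → 12933
acct=F63: ✓ → 33004
acct=F20: ✓ → 38775
acct=F17: ✓ → 43317
acct=F94: ✗
acct=F78: ✓ → 33608
acct=F97: ✓ → -2000
plus_sum = 16770 + 13112 + 47738 + 9496 + 12933 + 33004 + 38775 + 43317 + 33608 + -2000 = 246753

246753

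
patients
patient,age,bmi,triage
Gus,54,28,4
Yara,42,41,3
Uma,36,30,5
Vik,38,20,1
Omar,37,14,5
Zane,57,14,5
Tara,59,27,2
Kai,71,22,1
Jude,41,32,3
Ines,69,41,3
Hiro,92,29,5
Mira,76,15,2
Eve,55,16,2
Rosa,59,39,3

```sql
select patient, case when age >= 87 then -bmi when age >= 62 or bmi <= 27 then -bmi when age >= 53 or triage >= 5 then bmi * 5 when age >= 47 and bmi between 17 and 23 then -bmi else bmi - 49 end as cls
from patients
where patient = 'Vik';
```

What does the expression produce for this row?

-20

patient = Vik: age=38, bmi=20, triage=1.
age >= 87 → false
age >= 62 or bmi <= 27 → true → -20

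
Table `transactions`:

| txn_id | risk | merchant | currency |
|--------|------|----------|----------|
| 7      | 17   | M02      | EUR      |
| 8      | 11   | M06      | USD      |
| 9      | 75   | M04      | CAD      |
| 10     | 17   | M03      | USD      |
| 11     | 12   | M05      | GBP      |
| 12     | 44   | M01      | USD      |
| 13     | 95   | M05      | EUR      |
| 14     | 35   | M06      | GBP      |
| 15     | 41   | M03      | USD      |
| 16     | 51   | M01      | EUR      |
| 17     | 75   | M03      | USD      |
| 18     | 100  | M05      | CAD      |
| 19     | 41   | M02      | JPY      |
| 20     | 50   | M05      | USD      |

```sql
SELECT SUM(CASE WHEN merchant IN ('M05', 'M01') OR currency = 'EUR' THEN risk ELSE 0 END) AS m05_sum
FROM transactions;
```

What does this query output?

369

txn_id=7: ✓ → 17
txn_id=8: ✗
txn_id=9: ✗
txn_id=10: ✗
txn_id=11: ✓ → 12
txn_id=12: ✓ → 44
txn_id=13: ✓ → 95
txn_id=14: ✗
txn_id=15: ✗
txn_id=16: ✓ → 51
txn_id=17: ✗
txn_id=18: ✓ → 100
txn_id=19: ✗
txn_id=20: ✓ → 50
m05_sum = 17 + 12 + 44 + 95 + 51 + 100 + 50 = 369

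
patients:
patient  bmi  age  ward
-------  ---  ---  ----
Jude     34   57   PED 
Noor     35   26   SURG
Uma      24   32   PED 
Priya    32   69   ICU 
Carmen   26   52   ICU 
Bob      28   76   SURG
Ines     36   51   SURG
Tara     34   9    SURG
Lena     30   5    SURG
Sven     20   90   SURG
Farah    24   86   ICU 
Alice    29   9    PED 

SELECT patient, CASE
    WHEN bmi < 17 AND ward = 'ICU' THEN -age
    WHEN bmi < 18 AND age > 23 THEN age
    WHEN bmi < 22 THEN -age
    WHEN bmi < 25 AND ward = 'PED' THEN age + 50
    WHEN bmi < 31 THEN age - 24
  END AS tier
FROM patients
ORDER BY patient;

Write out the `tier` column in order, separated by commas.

-15, 52, 28, 62, NULL, NULL, -19, NULL, NULL, -90, NULL, 82

patient=Alice: bmi < 31 → -15
patient=Bob: bmi < 31 → 52
patient=Carmen: bmi < 31 → 28
patient=Farah: bmi < 31 → 62
patient=Ines: (no match → NULL) → NULL
patient=Jude: (no match → NULL) → NULL
patient=Lena: bmi < 31 → -19
patient=Noor: (no match → NULL) → NULL
patient=Priya: (no match → NULL) → NULL
patient=Sven: bmi < 22 → -90
patient=Tara: (no match → NULL) → NULL
patient=Uma: bmi < 25 AND ward = 'PED' → 82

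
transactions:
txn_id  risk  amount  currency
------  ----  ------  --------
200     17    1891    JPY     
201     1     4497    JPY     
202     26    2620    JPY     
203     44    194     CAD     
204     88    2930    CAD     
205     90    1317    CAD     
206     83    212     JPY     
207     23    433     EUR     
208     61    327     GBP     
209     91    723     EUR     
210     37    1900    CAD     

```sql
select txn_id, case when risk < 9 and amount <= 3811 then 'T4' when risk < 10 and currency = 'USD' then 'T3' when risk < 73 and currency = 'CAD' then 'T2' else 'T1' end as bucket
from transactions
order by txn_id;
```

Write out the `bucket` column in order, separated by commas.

T1, T1, T1, T2, T1, T1, T1, T1, T1, T1, T2

txn_id=200: ELSE → T1
txn_id=201: ELSE → T1
txn_id=202: ELSE → T1
txn_id=203: risk < 73 and currency = 'CAD' → T2
txn_id=204: ELSE → T1
txn_id=205: ELSE → T1
txn_id=206: ELSE → T1
txn_id=207: ELSE → T1
txn_id=208: ELSE → T1
txn_id=209: ELSE → T1
txn_id=210: risk < 73 and currency = 'CAD' → T2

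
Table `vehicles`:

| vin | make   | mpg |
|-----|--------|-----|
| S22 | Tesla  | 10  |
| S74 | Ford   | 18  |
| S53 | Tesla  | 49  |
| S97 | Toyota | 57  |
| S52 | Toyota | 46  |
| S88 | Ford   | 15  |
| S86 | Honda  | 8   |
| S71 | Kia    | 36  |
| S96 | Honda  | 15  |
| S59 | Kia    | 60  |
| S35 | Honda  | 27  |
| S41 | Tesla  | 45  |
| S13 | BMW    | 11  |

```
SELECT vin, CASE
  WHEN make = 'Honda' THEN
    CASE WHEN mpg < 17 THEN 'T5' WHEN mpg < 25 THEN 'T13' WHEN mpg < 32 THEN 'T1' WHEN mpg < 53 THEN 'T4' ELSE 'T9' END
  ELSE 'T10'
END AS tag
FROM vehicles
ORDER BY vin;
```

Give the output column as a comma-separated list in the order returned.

vin=S13: make='BMW' → outer ELSE → T10
vin=S22: make='Tesla' → outer ELSE → T10
vin=S35: make='Honda' → inner[mpg < 32] → T1
vin=S41: make='Tesla' → outer ELSE → T10
vin=S52: make='Toyota' → outer ELSE → T10
vin=S53: make='Tesla' → outer ELSE → T10
vin=S59: make='Kia' → outer ELSE → T10
vin=S71: make='Kia' → outer ELSE → T10
vin=S74: make='Ford' → outer ELSE → T10
vin=S86: make='Honda' → inner[mpg < 17] → T5
vin=S88: make='Ford' → outer ELSE → T10
vin=S96: make='Honda' → inner[mpg < 17] → T5
vin=S97: make='Toyota' → outer ELSE → T10

T10, T10, T1, T10, T10, T10, T10, T10, T10, T5, T10, T5, T10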